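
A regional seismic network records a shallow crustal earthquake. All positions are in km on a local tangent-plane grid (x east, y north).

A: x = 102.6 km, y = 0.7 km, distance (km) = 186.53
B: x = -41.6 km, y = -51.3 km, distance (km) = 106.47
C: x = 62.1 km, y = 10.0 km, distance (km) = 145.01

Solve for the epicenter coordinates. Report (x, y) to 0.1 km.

Circle about each station: (x − 102.6)² + (y − 0.7)² = 186.53²; (x + 41.6)² + (y + 51.3)² = 106.47²; (x − 62.1)² + (y − 10.0)² = 145.01².
Subtracting the A equation from the B and C equations removes the quadratic terms:
-288.4 x − 104.0 y = 17292.58
-81.0 x + 18.6 y = 7194.70
Solving the 2×2 system: x ≈ -77.6, y ≈ 48.9 km.
Check against A (with the unrounded x, y): √((x − 102.6)²+(y − 0.7)²) = 186.53 ≈ 186.53 km. ✓

(-77.6, 48.9)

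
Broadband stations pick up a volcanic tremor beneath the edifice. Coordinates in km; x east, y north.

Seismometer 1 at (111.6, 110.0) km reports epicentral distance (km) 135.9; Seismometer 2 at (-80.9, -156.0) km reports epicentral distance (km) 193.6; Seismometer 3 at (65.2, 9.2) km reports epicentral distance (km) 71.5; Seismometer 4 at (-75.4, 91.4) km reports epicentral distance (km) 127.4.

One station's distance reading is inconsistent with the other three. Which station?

Seismometer 3

Solve using three stations at a time. Using Seismometer 1, Seismometer 2, Seismometer 4 (subtract circle equations pairwise → linear system) gives (x, y) ≈ (21.3, 8.4).
Distances from that point to each station vs reported:
  Seismometer 1: calculated 135.9 vs reported 135.9 → residual 0.0 km
  Seismometer 2: calculated 193.6 vs reported 193.6 → residual 0.0 km
  Seismometer 3: calculated 43.9 vs reported 71.5 → residual 27.6 km
  Seismometer 4: calculated 127.4 vs reported 127.4 → residual 0.0 km
Seismometer 1, Seismometer 2, Seismometer 4 are mutually consistent (residuals ≈ 0); Seismometer 3 is off by 27.6 km.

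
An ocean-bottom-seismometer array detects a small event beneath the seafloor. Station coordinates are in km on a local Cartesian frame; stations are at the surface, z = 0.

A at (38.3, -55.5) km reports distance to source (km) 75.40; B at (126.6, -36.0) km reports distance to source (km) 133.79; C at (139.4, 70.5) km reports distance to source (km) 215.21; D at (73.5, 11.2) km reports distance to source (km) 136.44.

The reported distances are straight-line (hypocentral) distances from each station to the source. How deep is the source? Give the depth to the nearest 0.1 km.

57.0 km

Each station gives a sphere (x−x_i)² + (y−y_i)² + z² = d_i² (stations at z=0).
Subtracting the A sphere from B and C: z² cancels, leaving linear equations in x and y:
176.6 x + 39.0 y = 561.82
202.2 x + 252.0 y = -20774.71
Solving: x ≈ 25.993, y ≈ -103.296 km (keep extra digits for the depth step; rounded: 26.0, -103.3).
Then from the A sphere: z² = 75.40² − (x − 38.3)² − (y + 55.5)² with x = 25.993, y = -103.296, so z ≈ 57.002 ≈ 57.0 km.
Check against D (with the unrounded solution): distance 136.44 ≈ 136.44 km. ✓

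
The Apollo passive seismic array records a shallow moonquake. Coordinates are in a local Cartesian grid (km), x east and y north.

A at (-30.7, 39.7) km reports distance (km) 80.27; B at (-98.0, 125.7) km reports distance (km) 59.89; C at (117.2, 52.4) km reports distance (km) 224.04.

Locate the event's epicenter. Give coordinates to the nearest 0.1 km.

-106.4 km east, 66.4 km north

Circle about each station: (x + 30.7)² + (y − 39.7)² = 80.27²; (x + 98.0)² + (y − 125.7)² = 59.89²; (x − 117.2)² + (y − 52.4)² = 224.04².
Subtracting pairs of circle equations eliminates x²+y² and gives linear equations (the radical axes):
-134.6 x + 172.0 y = 25742.37
295.8 x + 25.4 y = -29787.63
Solving the 2×2 system: x ≈ -106.4, y ≈ 66.4 km.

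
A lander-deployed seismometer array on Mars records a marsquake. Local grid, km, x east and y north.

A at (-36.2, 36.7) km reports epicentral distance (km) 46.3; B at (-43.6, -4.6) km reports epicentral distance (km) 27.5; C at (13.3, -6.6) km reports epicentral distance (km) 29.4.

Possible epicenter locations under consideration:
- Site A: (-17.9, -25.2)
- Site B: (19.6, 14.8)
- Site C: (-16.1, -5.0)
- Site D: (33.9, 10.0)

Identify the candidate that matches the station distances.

Site C

For each candidate, compare |candidate − station| to the reported distance:
Site A: residuals A 18.2, B 5.4, C 6.9 → max 18.2 km
Site B: residuals A 13.6, B 38.6, C 7.1 → max 38.6 km
Site C: residuals A 0.0, B 0.0, C 0.0 → max 0.0 km
Site D: residuals A 28.7, B 51.4, C 2.9 → max 51.4 km
Only Site C has all residuals ≈ 0.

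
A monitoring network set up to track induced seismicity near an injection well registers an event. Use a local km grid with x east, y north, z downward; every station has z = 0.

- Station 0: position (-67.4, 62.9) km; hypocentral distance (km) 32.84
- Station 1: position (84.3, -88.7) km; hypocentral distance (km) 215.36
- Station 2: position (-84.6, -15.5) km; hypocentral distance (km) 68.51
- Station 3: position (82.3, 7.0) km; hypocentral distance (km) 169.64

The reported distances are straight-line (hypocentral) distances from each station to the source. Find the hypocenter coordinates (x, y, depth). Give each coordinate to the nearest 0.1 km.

Each station gives a sphere (x−x_i)² + (y−y_i)² + z² = d_i² (stations at z=0).
Subtracting the Station 0 sphere from Station 1 and Station 2: z² cancels, leaving linear equations in x and y:
303.4 x − 303.2 y = -38826.45
-34.4 x − 156.8 y = -4716.91
Solving: x ≈ -80.303, y ≈ 47.700 km (keep extra digits for the depth step; rounded: -80.3, 47.7).
Then from the Station 0 sphere: z² = 32.84² − (x + 67.4)² − (y − 62.9)² with x = -80.303, y = 47.700, so z ≈ 26.095 ≈ 26.1 km.
Check against Station 3 (with the unrounded solution): distance 169.64 ≈ 169.64 km. ✓

x ≈ -80.3 km, y ≈ 47.7 km, depth ≈ 26.1 km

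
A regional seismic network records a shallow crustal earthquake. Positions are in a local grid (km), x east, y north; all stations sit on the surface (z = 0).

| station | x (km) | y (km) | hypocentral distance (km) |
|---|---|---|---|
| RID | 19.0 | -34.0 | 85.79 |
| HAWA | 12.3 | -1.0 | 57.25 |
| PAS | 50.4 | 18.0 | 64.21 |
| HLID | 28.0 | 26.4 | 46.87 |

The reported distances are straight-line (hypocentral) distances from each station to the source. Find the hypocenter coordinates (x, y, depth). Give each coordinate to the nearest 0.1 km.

Each station gives a sphere (x−x_i)² + (y−y_i)² + z² = d_i² (stations at z=0).
Subtracting the RID sphere from HAWA and PAS: z² cancels, leaving linear equations in x and y:
-13.4 x + 66.0 y = 2717.65
62.8 x + 104.0 y = 4584.16
Solving: x ≈ 3.596, y ≈ 41.907 km (keep extra digits for the depth step; rounded: 3.6, 41.9).
Then from the RID sphere: z² = 85.79² − (x − 19.0)² − (y + 34.0)² with x = 3.596, y = 41.907, so z ≈ 36.889 ≈ 36.9 km.

(3.6, 41.9, 36.9)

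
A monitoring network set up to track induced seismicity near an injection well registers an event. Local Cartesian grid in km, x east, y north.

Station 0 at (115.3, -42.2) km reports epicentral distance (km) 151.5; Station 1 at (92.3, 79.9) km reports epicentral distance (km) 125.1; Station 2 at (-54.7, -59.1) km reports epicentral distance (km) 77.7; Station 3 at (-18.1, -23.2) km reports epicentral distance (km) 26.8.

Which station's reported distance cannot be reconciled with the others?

Solve using three stations at a time. Using Station 1, Station 2, Station 3 (subtract circle equations pairwise → linear system) gives (x, y) ≈ (-3.1, -1.0).
Distances from that point to each station vs reported:
  Station 0: calculated 125.4 vs reported 151.5 → residual 26.1 km
  Station 1: calculated 125.1 vs reported 125.1 → residual 0.0 km
  Station 2: calculated 77.7 vs reported 77.7 → residual 0.0 km
  Station 3: calculated 26.8 vs reported 26.8 → residual 0.0 km
Station 1, Station 2, Station 3 are mutually consistent (residuals ≈ 0); Station 0 is off by 26.1 km.

Station 0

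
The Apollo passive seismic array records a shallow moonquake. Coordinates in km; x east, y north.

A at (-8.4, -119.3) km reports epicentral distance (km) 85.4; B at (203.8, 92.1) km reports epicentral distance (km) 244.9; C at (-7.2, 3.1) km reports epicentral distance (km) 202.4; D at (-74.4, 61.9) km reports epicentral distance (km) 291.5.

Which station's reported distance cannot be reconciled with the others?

A

Solve using three stations at a time. Using B, C, D (subtract circle equations pairwise → linear system) gives (x, y) ≈ (133.5, -142.6).
Distances from that point to each station vs reported:
  A: calculated 143.8 vs reported 85.4 → residual 58.4 km
  B: calculated 245.0 vs reported 244.9 → residual 0.1 km
  C: calculated 202.5 vs reported 202.4 → residual 0.1 km
  D: calculated 291.6 vs reported 291.5 → residual 0.1 km
B, C, D are mutually consistent (residuals ≈ 0); A is off by 58.4 km.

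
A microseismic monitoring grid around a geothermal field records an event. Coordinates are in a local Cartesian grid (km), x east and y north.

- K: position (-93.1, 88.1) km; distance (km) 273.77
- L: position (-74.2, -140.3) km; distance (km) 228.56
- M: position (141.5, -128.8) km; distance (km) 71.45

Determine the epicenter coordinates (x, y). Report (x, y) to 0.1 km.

Circle about each station: (x + 93.1)² + (y − 88.1)² = 273.77²; (x + 74.2)² + (y + 140.3)² = 228.56²; (x − 141.5)² + (y + 128.8)² = 71.45².
Subtracting pairs of circle equations eliminates x²+y² and gives linear equations (the radical axes):
37.8 x − 456.8 y = 31470.85
469.2 x − 433.8 y = 90027.38
Solving the 2×2 system: x ≈ 138.8, y ≈ -57.4 km.
Check against K (with the unrounded x, y): √((x + 93.1)²+(y − 88.1)²) = 273.77 ≈ 273.77 km. ✓

(138.8, -57.4)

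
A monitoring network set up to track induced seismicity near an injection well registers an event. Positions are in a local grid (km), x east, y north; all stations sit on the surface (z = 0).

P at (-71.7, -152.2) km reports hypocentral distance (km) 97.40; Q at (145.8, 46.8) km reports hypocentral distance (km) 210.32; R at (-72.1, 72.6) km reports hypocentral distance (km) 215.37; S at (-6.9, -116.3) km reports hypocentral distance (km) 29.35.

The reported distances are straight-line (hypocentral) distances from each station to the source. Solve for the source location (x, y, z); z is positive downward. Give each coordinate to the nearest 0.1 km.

Each station gives a sphere (x−x_i)² + (y−y_i)² + z² = d_i² (stations at z=0).
Subtracting the P sphere from Q and R: z² cancels, leaving linear equations in x and y:
435.0 x + 398.0 y = -39605.59
-0.8 x + 449.6 y = -54734.04
Solving: x ≈ 20.304, y ≈ -121.703 km (keep extra digits for the depth step; rounded: 20.3, -121.7).
Then from the P sphere: z² = 97.40² − (x + 71.7)² − (y + 152.2)² with x = 20.304, y = -121.703, so z ≈ 9.589 ≈ 9.6 km.

x ≈ 20.3 km, y ≈ -121.7 km, depth ≈ 9.6 km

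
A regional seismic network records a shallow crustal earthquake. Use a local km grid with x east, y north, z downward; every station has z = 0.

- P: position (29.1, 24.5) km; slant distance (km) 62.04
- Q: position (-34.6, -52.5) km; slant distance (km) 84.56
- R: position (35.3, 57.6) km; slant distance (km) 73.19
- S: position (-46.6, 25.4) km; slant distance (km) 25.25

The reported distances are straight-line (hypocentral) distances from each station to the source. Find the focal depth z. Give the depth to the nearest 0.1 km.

Each station gives a sphere (x−x_i)² + (y−y_i)² + z² = d_i² (stations at z=0).
Subtracting the P sphere from Q and R: z² cancels, leaving linear equations in x and y:
-127.4 x − 154.0 y = -795.08
12.4 x + 66.2 y = 1608.98
Solving: x ≈ -29.911, y ≈ 29.907 km (keep extra digits for the depth step; rounded: -29.9, 29.9).
Then from the P sphere: z² = 62.04² − (x − 29.1)² − (y − 24.5)² with x = -29.911, y = 29.907, so z ≈ 18.369 ≈ 18.4 km.

z ≈ 18.4 km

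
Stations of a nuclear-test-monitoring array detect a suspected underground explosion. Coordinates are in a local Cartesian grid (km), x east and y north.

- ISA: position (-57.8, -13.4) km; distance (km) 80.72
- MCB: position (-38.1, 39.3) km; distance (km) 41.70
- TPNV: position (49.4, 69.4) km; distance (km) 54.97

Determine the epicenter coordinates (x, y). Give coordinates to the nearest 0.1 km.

(3.6, 39.0)

Circle about each station: (x + 57.8)² + (y + 13.4)² = 80.72²; (x + 38.1)² + (y − 39.3)² = 41.70²; (x − 49.4)² + (y − 69.4)² = 54.97².
Subtracting the ISA equation from the MCB and TPNV equations removes the quadratic terms:
39.4 x + 105.4 y = 4252.53
214.4 x + 165.6 y = 7230.34
Solving the 2×2 system: x ≈ 3.6, y ≈ 39.0 km.
Check against ISA (with the unrounded x, y): √((x + 57.8)²+(y + 13.4)²) = 80.72 ≈ 80.72 km. ✓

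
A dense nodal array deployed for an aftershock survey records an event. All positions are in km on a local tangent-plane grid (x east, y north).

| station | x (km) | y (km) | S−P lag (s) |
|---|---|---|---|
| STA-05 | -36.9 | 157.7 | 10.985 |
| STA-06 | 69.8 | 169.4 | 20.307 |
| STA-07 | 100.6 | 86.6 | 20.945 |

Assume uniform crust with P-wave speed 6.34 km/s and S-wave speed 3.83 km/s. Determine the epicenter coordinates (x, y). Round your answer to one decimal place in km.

Distance from S−P lag: d = Δt · v_P v_S / (v_P − v_S) = Δt · (6.34·3.83)/(6.34−3.83) ≈ 9.6742·Δt.
So d_STA-05 = 106.27, d_STA-06 = 196.45, d_STA-07 = 202.63 km.
Circle about each station: (x + 36.9)² + (y − 157.7)² = 106.27²; (x − 69.8)² + (y − 169.4)² = 196.45²; (x − 100.6)² + (y − 86.6)² = 202.63².
Subtracting the STA-05 equation from the STA-06 and STA-07 equations removes the quadratic terms:
213.4 x + 23.4 y = -19961.79
275.0 x − 142.2 y = -38376.58
Solving the 2×2 system: x ≈ -101.6, y ≈ 73.4 km.

(-101.6, 73.4)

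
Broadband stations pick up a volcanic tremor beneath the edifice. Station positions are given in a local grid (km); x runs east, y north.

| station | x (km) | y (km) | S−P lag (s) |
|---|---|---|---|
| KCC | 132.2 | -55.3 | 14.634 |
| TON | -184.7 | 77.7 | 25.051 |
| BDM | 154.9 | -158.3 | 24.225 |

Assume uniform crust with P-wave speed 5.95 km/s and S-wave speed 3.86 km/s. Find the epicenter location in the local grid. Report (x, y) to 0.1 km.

x ≈ 89.7 km, y ≈ 99.8 km

Distance from S−P lag: d = Δt · v_P v_S / (v_P − v_S) = Δt · (5.95·3.86)/(5.95−3.86) ≈ 10.9890·Δt.
So d_KCC = 160.81, d_TON = 275.29, d_BDM = 266.21 km.
Circle about each station: (x − 132.2)² + (y + 55.3)² = 160.81²; (x + 184.7)² + (y − 77.7)² = 275.29²; (x − 154.9)² + (y + 158.3)² = 266.21².
Subtracting pairs of circle equations eliminates x²+y² and gives linear equations (the radical axes):
-633.8 x + 266.0 y = -30308.28
45.4 x − 206.0 y = -16489.94
Solving the 2×2 system: x ≈ 89.7, y ≈ 99.8 km.
Check against KCC (with the unrounded x, y): √((x − 132.2)²+(y + 55.3)²) = 160.83 ≈ 160.81 km. ✓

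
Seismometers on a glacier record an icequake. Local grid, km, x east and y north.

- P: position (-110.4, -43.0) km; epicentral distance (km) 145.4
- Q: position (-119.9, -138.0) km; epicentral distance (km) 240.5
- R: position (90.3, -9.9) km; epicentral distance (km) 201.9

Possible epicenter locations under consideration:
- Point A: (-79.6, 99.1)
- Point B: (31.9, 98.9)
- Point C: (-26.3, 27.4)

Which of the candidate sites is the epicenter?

Point A

For each candidate, compare |candidate − station| to the reported distance:
Point A: residuals P 0.0, Q 0.0, R 0.0 → max 0.0 km
Point B: residuals P 55.6, Q 40.9, R 78.4 → max 78.4 km
Point C: residuals P 35.7, Q 50.5, R 79.5 → max 79.5 km
Only Point A has all residuals ≈ 0.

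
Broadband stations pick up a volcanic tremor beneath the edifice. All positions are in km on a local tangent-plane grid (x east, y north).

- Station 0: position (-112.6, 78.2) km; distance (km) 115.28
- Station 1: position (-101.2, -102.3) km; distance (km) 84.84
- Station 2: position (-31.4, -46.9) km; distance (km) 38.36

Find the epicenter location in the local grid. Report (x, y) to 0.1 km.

Circle about each station: (x + 112.6)² + (y − 78.2)² = 115.28²; (x + 101.2)² + (y + 102.3)² = 84.84²; (x + 31.4)² + (y + 46.9)² = 38.36².
Subtracting pairs of circle equations eliminates x²+y² and gives linear equations (the radical axes):
22.8 x − 361.0 y = 8004.38
162.4 x − 250.2 y = -3790.44
Solving the 2×2 system: x ≈ -63.7, y ≈ -26.2 km.
Check against Station 0 (with the unrounded x, y): √((x + 112.6)²+(y − 78.2)²) = 115.28 ≈ 115.28 km. ✓

(-63.7, -26.2)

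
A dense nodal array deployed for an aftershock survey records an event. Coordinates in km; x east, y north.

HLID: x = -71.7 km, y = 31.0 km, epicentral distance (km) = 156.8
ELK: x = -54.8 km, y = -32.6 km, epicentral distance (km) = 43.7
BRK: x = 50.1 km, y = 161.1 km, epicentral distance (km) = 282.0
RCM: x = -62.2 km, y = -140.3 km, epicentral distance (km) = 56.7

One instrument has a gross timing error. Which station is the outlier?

ELK

Solve using three stations at a time. Using HLID, BRK, RCM (subtract circle equations pairwise → linear system) gives (x, y) ≈ (-12.0, -114.0).
Distances from that point to each station vs reported:
  HLID: calculated 156.8 vs reported 156.8 → residual 0.0 km
  ELK: calculated 92.0 vs reported 43.7 → residual 48.3 km
  BRK: calculated 282.0 vs reported 282.0 → residual 0.0 km
  RCM: calculated 56.7 vs reported 56.7 → residual 0.0 km
HLID, BRK, RCM are mutually consistent (residuals ≈ 0); ELK is off by 48.3 km.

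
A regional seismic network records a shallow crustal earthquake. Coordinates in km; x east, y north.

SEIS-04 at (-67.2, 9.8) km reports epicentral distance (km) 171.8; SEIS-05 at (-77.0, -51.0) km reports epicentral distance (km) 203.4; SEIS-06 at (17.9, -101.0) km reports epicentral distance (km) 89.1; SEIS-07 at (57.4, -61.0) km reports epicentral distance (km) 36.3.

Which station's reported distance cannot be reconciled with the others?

SEIS-05

Solve using three stations at a time. Using SEIS-04, SEIS-06, SEIS-07 (subtract circle equations pairwise → linear system) gives (x, y) ≈ (92.8, -52.7).
Distances from that point to each station vs reported:
  SEIS-04: calculated 171.8 vs reported 171.8 → residual 0.0 km
  SEIS-05: calculated 169.8 vs reported 203.4 → residual 33.6 km
  SEIS-06: calculated 89.1 vs reported 89.1 → residual 0.0 km
  SEIS-07: calculated 36.4 vs reported 36.3 → residual 0.1 km
SEIS-04, SEIS-06, SEIS-07 are mutually consistent (residuals ≈ 0); SEIS-05 is off by 33.6 km.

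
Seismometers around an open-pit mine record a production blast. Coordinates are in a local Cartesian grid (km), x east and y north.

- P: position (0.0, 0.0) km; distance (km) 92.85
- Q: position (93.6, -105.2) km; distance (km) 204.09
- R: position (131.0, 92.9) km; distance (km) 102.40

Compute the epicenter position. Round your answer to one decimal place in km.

Circle about each station: x² + y² = 92.85²; (x − 93.6)² + (y + 105.2)² = 204.09²; (x − 131.0)² + (y − 92.9)² = 102.40².
Subtracting the P equation from the Q and R equations removes the quadratic terms:
187.2 x − 210.4 y = -13203.61
262.0 x + 185.8 y = 23926.77
Solving the 2×2 system: x ≈ 28.7, y ≈ 88.3 km.

x ≈ 28.7 km, y ≈ 88.3 km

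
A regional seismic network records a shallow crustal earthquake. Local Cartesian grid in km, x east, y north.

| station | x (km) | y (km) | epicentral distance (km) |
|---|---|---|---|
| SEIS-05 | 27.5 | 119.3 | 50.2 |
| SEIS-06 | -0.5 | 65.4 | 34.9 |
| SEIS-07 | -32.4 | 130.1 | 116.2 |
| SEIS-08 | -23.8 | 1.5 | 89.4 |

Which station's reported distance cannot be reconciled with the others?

SEIS-07

Solve using three stations at a time. Using SEIS-05, SEIS-06, SEIS-08 (subtract circle equations pairwise → linear system) gives (x, y) ≈ (34.0, 69.6).
Distances from that point to each station vs reported:
  SEIS-05: calculated 50.1 vs reported 50.2 → residual 0.1 km
  SEIS-06: calculated 34.7 vs reported 34.9 → residual 0.2 km
  SEIS-07: calculated 89.8 vs reported 116.2 → residual 26.4 km
  SEIS-08: calculated 89.3 vs reported 89.4 → residual 0.1 km
SEIS-05, SEIS-06, SEIS-08 are mutually consistent (residuals ≈ 0); SEIS-07 is off by 26.4 km.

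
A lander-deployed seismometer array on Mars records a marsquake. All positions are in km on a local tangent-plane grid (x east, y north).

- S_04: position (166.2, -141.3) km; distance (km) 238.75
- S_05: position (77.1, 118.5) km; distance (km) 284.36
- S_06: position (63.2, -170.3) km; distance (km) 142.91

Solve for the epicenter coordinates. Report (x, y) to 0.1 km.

Circle about each station: (x − 166.2)² + (y + 141.3)² = 238.75²; (x − 77.1)² + (y − 118.5)² = 284.36²; (x − 63.2)² + (y + 170.3)² = 142.91².
Subtracting pairs of circle equations eliminates x²+y² and gives linear equations (the radical axes):
-178.2 x + 519.6 y = -51460.52
-206.0 x − 58.0 y = 21986.49
Solving the 2×2 system: x ≈ -71.9, y ≈ -123.7 km.

(-71.9, -123.7)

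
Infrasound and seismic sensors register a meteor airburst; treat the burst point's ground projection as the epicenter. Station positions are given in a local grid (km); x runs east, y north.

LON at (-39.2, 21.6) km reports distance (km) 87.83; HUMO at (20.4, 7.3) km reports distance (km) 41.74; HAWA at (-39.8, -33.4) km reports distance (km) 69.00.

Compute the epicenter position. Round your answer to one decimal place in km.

29.2 km east, -33.5 km north

Circle about each station: (x + 39.2)² + (y − 21.6)² = 87.83²; (x − 20.4)² + (y − 7.3)² = 41.74²; (x + 39.8)² + (y + 33.4)² = 69.00².
Subtracting pairs of circle equations eliminates x²+y² and gives linear equations (the radical axes):
119.2 x − 28.6 y = 4438.13
-1.2 x − 110.0 y = 3649.51
Solving the 2×2 system: x ≈ 29.2, y ≈ -33.5 km.
Check against LON (with the unrounded x, y): √((x + 39.2)²+(y − 21.6)²) = 87.83 ≈ 87.83 km. ✓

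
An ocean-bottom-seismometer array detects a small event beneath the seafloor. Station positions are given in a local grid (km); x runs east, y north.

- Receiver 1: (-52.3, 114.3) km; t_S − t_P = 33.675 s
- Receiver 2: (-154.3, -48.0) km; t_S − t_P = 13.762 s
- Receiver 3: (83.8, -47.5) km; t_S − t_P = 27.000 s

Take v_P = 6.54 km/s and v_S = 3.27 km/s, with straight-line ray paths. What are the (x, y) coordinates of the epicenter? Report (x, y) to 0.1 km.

Distance from S−P lag: d = Δt · v_P v_S / (v_P − v_S) = Δt · (6.54·3.27)/(6.54−3.27) ≈ 6.5400·Δt.
So d_Receiver 1 = 220.23, d_Receiver 2 = 90.00, d_Receiver 3 = 176.58 km.
Circle about each station: (x + 52.3)² + (y − 114.3)² = 220.23²; (x + 154.3)² + (y + 48.0)² = 90.00²; (x − 83.8)² + (y + 47.5)² = 176.58².
Subtracting the Receiver 1 equation from the Receiver 2 and Receiver 3 equations removes the quadratic terms:
-204.0 x − 324.6 y = 50713.96
272.2 x − 323.6 y = 10799.67
Solving the 2×2 system: x ≈ -83.6, y ≈ -103.7 km.
Check against Receiver 1 (with the unrounded x, y): √((x + 52.3)²+(y − 114.3)²) = 220.23 ≈ 220.23 km. ✓

(-83.6, -103.7)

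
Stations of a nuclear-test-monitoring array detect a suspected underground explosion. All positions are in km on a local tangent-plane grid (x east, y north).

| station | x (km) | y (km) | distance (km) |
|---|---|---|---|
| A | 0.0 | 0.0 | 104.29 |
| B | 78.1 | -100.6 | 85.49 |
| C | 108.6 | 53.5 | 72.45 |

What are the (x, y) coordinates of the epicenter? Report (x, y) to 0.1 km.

Circle about each station: x² + y² = 104.29²; (x − 78.1)² + (y + 100.6)² = 85.49²; (x − 108.6)² + (y − 53.5)² = 72.45².
Subtracting pairs of circle equations eliminates x²+y² and gives linear equations (the radical axes):
156.2 x − 201.2 y = 19787.83
217.2 x + 107.0 y = 20283.61
Solving the 2×2 system: x ≈ 102.6, y ≈ -18.7 km.
Check against A (with the unrounded x, y): √(x²+y²) = 104.29 ≈ 104.29 km. ✓

x ≈ 102.6 km, y ≈ -18.7 km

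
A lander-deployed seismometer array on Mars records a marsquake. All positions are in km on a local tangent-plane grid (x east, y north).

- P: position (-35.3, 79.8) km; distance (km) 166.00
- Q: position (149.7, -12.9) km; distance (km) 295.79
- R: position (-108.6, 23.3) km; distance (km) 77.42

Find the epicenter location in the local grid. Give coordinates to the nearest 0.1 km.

-144.3 km east, -45.4 km north

Circle about each station: (x + 35.3)² + (y − 79.8)² = 166.00²; (x − 149.7)² + (y + 12.9)² = 295.79²; (x + 108.6)² + (y − 23.3)² = 77.42².
Subtracting pairs of circle equations eliminates x²+y² and gives linear equations (the radical axes):
370.0 x − 185.4 y = -44973.35
-146.6 x − 113.0 y = 26284.86
Solving the 2×2 system: x ≈ -144.3, y ≈ -45.4 km.
Check against P (with the unrounded x, y): √((x + 35.3)²+(y − 79.8)²) = 166.00 ≈ 166.00 km. ✓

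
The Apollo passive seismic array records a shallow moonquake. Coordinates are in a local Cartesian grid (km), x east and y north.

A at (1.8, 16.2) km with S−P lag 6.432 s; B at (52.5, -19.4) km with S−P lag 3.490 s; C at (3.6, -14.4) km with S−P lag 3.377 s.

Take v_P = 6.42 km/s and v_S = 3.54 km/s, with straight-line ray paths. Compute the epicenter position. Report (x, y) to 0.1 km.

Distance from S−P lag: d = Δt · v_P v_S / (v_P − v_S) = Δt · (6.42·3.54)/(6.42−3.54) ≈ 7.8913·Δt.
So d_A = 50.76, d_B = 27.54, d_C = 26.65 km.
Circle about each station: (x − 1.8)² + (y − 16.2)² = 50.76²; (x − 52.5)² + (y + 19.4)² = 27.54²; (x − 3.6)² + (y + 14.4)² = 26.65².
Subtracting the A equation from the B and C equations removes the quadratic terms:
101.4 x − 71.2 y = 4685.06
3.6 x − 61.2 y = 1821.00
Solving the 2×2 system: x ≈ 26.4, y ≈ -28.2 km.

(26.4, -28.2)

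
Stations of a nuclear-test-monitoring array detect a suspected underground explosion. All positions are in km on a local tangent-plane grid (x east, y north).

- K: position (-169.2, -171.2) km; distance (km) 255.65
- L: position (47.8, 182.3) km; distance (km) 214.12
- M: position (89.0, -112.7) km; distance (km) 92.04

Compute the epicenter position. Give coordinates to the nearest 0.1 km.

x ≈ 45.1 km, y ≈ -31.8 km

Circle about each station: (x + 169.2)² + (y + 171.2)² = 255.65²; (x − 47.8)² + (y − 182.3)² = 214.12²; (x − 89.0)² + (y + 112.7)² = 92.04².
Subtracting the K equation from the L and M equations removes the quadratic terms:
434.0 x + 707.0 y = -2910.40
516.4 x + 117.0 y = 19569.77
Solving the 2×2 system: x ≈ 45.1, y ≈ -31.8 km.
Check against K (with the unrounded x, y): √((x + 169.2)²+(y + 171.2)²) = 255.65 ≈ 255.65 km. ✓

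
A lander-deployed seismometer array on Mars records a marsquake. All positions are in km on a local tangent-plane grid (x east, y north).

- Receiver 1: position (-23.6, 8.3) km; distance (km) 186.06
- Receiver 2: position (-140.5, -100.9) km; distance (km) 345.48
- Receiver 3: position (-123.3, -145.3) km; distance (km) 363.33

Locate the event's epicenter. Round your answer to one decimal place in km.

Circle about each station: (x + 23.6)² + (y − 8.3)² = 186.06²; (x + 140.5)² + (y + 100.9)² = 345.48²; (x + 123.3)² + (y + 145.3)² = 363.33².
Subtracting the Receiver 1 equation from the Receiver 2 and Receiver 3 equations removes the quadratic terms:
-233.8 x − 218.4 y = -55442.90
-199.4 x − 307.2 y = -61701.24
Solving the 2×2 system: x ≈ 125.8, y ≈ 119.2 km.
Check against Receiver 1 (with the unrounded x, y): √((x + 23.6)²+(y − 8.3)²) = 186.05 ≈ 186.06 km. ✓

x ≈ 125.8 km, y ≈ 119.2 km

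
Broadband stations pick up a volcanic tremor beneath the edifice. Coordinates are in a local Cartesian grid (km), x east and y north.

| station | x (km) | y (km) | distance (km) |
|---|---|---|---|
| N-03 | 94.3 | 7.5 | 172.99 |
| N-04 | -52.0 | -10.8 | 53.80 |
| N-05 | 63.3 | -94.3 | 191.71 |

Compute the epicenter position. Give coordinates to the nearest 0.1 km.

Circle about each station: (x − 94.3)² + (y − 7.5)² = 172.99²; (x + 52.0)² + (y + 10.8)² = 53.80²; (x − 63.3)² + (y + 94.3)² = 191.71².
Subtracting pairs of circle equations eliminates x²+y² and gives linear equations (the radical axes):
-292.6 x − 36.6 y = 20903.00
-62.0 x − 203.6 y = -2876.54
Solving the 2×2 system: x ≈ -76.1, y ≈ 37.3 km.
Check against N-03 (with the unrounded x, y): √((x − 94.3)²+(y − 7.5)²) = 172.99 ≈ 172.99 km. ✓

-76.1 km east, 37.3 km north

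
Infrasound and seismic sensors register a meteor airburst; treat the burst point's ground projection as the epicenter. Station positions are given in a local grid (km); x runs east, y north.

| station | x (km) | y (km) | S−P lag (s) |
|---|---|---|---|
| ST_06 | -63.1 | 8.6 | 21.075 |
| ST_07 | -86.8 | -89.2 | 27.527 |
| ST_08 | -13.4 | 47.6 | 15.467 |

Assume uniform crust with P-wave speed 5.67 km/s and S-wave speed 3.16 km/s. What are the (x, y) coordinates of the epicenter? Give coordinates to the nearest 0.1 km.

Distance from S−P lag: d = Δt · v_P v_S / (v_P − v_S) = Δt · (5.67·3.16)/(5.67−3.16) ≈ 7.1383·Δt.
So d_ST_06 = 150.44, d_ST_07 = 196.50, d_ST_08 = 110.41 km.
Circle about each station: (x + 63.1)² + (y − 8.6)² = 150.44²; (x + 86.8)² + (y + 89.2)² = 196.50²; (x + 13.4)² + (y − 47.6)² = 110.41².
Subtracting pairs of circle equations eliminates x²+y² and gives linear equations (the radical axes):
-47.4 x − 195.6 y = -4544.75
99.4 x + 78.0 y = 8831.58
Solving the 2×2 system: x ≈ 87.2, y ≈ 2.1 km.

87.2 km east, 2.1 km north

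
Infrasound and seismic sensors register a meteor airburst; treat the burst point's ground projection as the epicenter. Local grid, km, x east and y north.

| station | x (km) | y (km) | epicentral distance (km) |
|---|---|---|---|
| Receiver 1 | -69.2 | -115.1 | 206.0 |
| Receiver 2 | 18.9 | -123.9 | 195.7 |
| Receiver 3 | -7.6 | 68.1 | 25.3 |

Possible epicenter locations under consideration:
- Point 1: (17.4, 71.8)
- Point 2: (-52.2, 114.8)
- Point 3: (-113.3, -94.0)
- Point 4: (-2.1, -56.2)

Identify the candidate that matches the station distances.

For each candidate, compare |candidate − station| to the reported distance:
Point 1: residuals Receiver 1 0.0, Receiver 2 0.0, Receiver 3 0.0 → max 0.0 km
Point 2: residuals Receiver 1 24.5, Receiver 2 53.4, Receiver 3 39.3 → max 53.4 km
Point 3: residuals Receiver 1 157.1, Receiver 2 60.2, Receiver 3 168.2 → max 168.2 km
Point 4: residuals Receiver 1 116.7, Receiver 2 124.8, Receiver 3 99.1 → max 124.8 km
Only Point 1 has all residuals ≈ 0.

Point 1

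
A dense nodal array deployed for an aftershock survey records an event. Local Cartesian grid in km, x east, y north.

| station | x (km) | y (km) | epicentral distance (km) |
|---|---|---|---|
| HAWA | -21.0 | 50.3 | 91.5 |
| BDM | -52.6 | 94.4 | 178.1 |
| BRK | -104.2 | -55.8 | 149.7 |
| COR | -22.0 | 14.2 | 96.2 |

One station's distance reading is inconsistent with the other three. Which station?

Solve using three stations at a time. Using BDM, BRK, COR (subtract circle equations pairwise → linear system) gives (x, y) ≈ (45.4, -54.2).
Distances from that point to each station vs reported:
  HAWA: calculated 123.8 vs reported 91.5 → residual 32.3 km
  BDM: calculated 178.0 vs reported 178.1 → residual 0.1 km
  BRK: calculated 149.6 vs reported 149.7 → residual 0.1 km
  COR: calculated 96.0 vs reported 96.2 → residual 0.2 km
BDM, BRK, COR are mutually consistent (residuals ≈ 0); HAWA is off by 32.3 km.

HAWA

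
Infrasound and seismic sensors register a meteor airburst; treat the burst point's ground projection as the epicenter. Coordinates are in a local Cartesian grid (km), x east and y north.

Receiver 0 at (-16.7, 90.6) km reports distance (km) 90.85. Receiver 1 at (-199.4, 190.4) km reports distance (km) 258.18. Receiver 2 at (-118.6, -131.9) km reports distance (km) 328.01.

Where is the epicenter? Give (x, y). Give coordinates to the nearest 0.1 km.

Circle about each station: (x + 16.7)² + (y − 90.6)² = 90.85²; (x + 199.4)² + (y − 190.4)² = 258.18²; (x + 118.6)² + (y + 131.9)² = 328.01².
Subtracting the Receiver 0 equation from the Receiver 1 and Receiver 2 equations removes the quadratic terms:
-365.4 x + 199.6 y = 9122.08
-203.8 x − 445.0 y = -76360.52
Solving the 2×2 system: x ≈ 55.0, y ≈ 146.4 km.

x ≈ 55.0 km, y ≈ 146.4 km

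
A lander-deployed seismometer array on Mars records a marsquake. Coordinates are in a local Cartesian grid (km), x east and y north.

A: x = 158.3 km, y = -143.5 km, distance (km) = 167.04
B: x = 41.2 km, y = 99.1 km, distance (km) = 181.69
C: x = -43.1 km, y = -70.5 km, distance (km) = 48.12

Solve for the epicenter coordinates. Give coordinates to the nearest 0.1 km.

Circle about each station: (x − 158.3)² + (y + 143.5)² = 167.04²; (x − 41.2)² + (y − 99.1)² = 181.69²; (x + 43.1)² + (y + 70.5)² = 48.12².
Subtracting the A equation from the B and C equations removes the quadratic terms:
-234.2 x + 485.2 y = -39241.78
-402.8 x + 146.0 y = -13236.45
Solving the 2×2 system: x ≈ 4.3, y ≈ -78.8 km.

4.3 km east, -78.8 km north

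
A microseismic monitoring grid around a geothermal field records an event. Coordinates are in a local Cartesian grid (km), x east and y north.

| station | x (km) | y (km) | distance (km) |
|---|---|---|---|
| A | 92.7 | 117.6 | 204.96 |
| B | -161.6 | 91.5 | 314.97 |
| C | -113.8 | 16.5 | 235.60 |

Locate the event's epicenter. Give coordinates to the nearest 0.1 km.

x ≈ 97.7 km, y ≈ -87.3 km

Circle about each station: (x − 92.7)² + (y − 117.6)² = 204.96²; (x + 161.6)² + (y − 91.5)² = 314.97²; (x + 113.8)² + (y − 16.5)² = 235.60².
Subtracting pairs of circle equations eliminates x²+y² and gives linear equations (the radical axes):
-508.6 x − 52.2 y = -45133.74
-413.0 x − 202.2 y = -22699.12
Solving the 2×2 system: x ≈ 97.7, y ≈ -87.3 km.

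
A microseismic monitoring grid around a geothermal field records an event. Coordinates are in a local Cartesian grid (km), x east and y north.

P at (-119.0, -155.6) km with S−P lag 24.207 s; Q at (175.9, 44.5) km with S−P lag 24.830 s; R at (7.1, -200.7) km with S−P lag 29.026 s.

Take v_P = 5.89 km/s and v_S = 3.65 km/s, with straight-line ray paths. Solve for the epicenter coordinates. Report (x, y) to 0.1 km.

-61.1 km east, 69.4 km north

Distance from S−P lag: d = Δt · v_P v_S / (v_P − v_S) = Δt · (5.89·3.65)/(5.89−3.65) ≈ 9.5975·Δt.
So d_P = 232.33, d_Q = 238.31, d_R = 278.58 km.
Circle about each station: (x + 119.0)² + (y + 155.6)² = 232.33²; (x − 175.9)² + (y − 44.5)² = 238.31²; (x − 7.1)² + (y + 200.7)² = 278.58².
Subtracting the P equation from the Q and R equations removes the quadratic terms:
589.8 x + 400.2 y = -8265.73
252.2 x − 90.2 y = -21671.05
Solving the 2×2 system: x ≈ -61.1, y ≈ 69.4 km.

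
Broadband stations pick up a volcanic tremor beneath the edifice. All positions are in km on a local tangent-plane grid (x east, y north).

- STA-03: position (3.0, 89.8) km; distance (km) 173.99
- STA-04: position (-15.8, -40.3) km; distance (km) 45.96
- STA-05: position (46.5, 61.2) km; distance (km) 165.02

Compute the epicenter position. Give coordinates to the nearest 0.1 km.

Circle about each station: (x − 3.0)² + (y − 89.8)² = 173.99²; (x + 15.8)² + (y + 40.3)² = 45.96²; (x − 46.5)² + (y − 61.2)² = 165.02².
Subtracting the STA-03 equation from the STA-04 and STA-05 equations removes the quadratic terms:
-37.6 x − 260.2 y = 21960.89
87.0 x − 57.2 y = 875.57
Solving the 2×2 system: x ≈ -41.5, y ≈ -78.4 km.

-41.5 km east, -78.4 km north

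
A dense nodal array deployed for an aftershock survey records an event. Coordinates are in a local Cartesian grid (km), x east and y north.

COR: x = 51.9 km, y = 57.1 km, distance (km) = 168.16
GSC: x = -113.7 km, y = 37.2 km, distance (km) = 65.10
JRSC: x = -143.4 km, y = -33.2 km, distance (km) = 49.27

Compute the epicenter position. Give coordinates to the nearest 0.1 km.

x ≈ -94.8 km, y ≈ -25.1 km

Circle about each station: (x − 51.9)² + (y − 57.1)² = 168.16²; (x + 113.7)² + (y − 37.2)² = 65.10²; (x + 143.4)² + (y + 33.2)² = 49.27².
Subtracting pairs of circle equations eliminates x²+y² and gives linear equations (the radical axes):
-331.2 x − 39.8 y = 32397.29
-390.6 x − 180.6 y = 41562.03
Solving the 2×2 system: x ≈ -94.8, y ≈ -25.1 km.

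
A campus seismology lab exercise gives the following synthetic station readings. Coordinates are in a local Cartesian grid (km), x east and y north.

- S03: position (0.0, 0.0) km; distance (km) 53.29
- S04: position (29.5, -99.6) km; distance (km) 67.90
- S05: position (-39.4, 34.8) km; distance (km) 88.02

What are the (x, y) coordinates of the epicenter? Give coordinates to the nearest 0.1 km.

x ≈ -17.3 km, y ≈ -50.4 km

Circle about each station: x² + y² = 53.29²; (x − 29.5)² + (y + 99.6)² = 67.90²; (x + 39.4)² + (y − 34.8)² = 88.02².
Subtracting pairs of circle equations eliminates x²+y² and gives linear equations (the radical axes):
59.0 x − 199.2 y = 9019.82
-78.8 x + 69.6 y = -2144.30
Solving the 2×2 system: x ≈ -17.3, y ≈ -50.4 km.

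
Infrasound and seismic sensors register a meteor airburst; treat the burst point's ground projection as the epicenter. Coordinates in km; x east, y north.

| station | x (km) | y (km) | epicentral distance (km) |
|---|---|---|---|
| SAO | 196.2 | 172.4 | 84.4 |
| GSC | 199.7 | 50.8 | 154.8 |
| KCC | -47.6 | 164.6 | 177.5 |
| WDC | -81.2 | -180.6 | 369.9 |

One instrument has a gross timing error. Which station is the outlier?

Solve using three stations at a time. Using SAO, KCC, WDC (subtract circle equations pairwise → linear system) gives (x, y) ≈ (125.7, 126.0).
Distances from that point to each station vs reported:
  SAO: calculated 84.4 vs reported 84.4 → residual 0.0 km
  GSC: calculated 105.6 vs reported 154.8 → residual 49.2 km
  KCC: calculated 177.5 vs reported 177.5 → residual 0.0 km
  WDC: calculated 369.9 vs reported 369.9 → residual 0.0 km
SAO, KCC, WDC are mutually consistent (residuals ≈ 0); GSC is off by 49.2 km.

GSC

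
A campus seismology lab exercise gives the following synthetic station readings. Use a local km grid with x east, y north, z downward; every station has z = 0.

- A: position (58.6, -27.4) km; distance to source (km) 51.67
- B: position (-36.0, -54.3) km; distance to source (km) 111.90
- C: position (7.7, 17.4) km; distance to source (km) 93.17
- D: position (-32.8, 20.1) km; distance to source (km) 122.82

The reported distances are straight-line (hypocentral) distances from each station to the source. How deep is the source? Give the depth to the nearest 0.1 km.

z ≈ 50.3 km

Each station gives a sphere (x−x_i)² + (y−y_i)² + z² = d_i² (stations at z=0).
Subtracting the A sphere from B and C: z² cancels, leaving linear equations in x and y:
-189.2 x − 53.8 y = -9792.05
-101.8 x + 89.6 y = -9833.53
Solving: x ≈ 62.705, y ≈ -38.507 km (keep extra digits for the depth step; rounded: 62.7, -38.5).
Then from the A sphere: z² = 51.67² − (x − 58.6)² − (y + 27.4)² with x = 62.705, y = -38.507, so z ≈ 50.295 ≈ 50.3 km.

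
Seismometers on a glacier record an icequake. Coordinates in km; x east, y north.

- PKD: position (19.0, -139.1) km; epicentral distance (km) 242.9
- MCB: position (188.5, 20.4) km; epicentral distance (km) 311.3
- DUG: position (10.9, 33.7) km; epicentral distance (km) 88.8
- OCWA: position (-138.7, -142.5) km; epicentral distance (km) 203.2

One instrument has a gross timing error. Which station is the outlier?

Solve using three stations at a time. Using PKD, MCB, OCWA (subtract circle equations pairwise → linear system) gives (x, y) ≈ (-120.3, 59.9).
Distances from that point to each station vs reported:
  PKD: calculated 243.0 vs reported 242.9 → residual 0.1 km
  MCB: calculated 311.4 vs reported 311.3 → residual 0.1 km
  DUG: calculated 133.8 vs reported 88.8 → residual 45.0 km
  OCWA: calculated 203.3 vs reported 203.2 → residual 0.1 km
PKD, MCB, OCWA are mutually consistent (residuals ≈ 0); DUG is off by 45.0 km.

DUG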